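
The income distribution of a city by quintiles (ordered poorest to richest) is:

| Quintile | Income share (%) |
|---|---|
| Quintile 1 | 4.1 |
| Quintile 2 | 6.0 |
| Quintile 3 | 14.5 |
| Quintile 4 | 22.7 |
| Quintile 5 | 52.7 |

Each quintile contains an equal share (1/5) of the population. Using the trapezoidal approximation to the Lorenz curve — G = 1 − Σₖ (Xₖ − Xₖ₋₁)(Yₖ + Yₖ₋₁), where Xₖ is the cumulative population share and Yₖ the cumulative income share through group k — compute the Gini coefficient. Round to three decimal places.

Cumulative income shares Yₖ: 0.0410, 0.1010, 0.2460, 0.4730, 1.0000
Σ (Xₖ−Xₖ₋₁)(Yₖ+Yₖ₋₁) = (1/5)(0.0410+0.0000) + (1/5)(0.1010+0.0410) + (1/5)(0.2460+0.1010) + (1/5)(0.4730+0.2460) + (1/5)(1.0000+0.4730)
  = 0.0082 + 0.0284 + 0.0694 + 0.1438 + 0.2946 = 0.5444
G = 1 − 0.5444 = 0.4556

0.456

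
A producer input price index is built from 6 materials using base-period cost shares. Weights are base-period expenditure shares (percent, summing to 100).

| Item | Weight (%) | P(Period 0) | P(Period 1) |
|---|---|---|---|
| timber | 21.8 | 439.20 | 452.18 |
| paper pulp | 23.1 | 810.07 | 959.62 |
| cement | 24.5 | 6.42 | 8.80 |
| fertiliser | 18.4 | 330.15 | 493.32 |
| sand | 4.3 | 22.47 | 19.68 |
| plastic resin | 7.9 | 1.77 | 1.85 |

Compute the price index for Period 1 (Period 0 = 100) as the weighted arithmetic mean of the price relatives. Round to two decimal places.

122.91

timber: 21.8 × (452.18/439.20) = 21.8 × 1.029554 = 22.4443
paper pulp: 23.1 × (959.62/810.07) = 23.1 × 1.184614 = 27.3646
cement: 24.5 × (8.80/6.42) = 24.5 × 1.370717 = 33.5826
fertiliser: 18.4 × (493.32/330.15) = 18.4 × 1.494230 = 27.4938
sand: 4.3 × (19.68/22.47) = 4.3 × 0.875834 = 3.7661
plastic resin: 7.9 × (1.85/1.77) = 7.9 × 1.045198 = 8.2571
Index = Σ wᵢ·(p₁ᵢ/p₀ᵢ) = 22.4443 + 27.3646 + 33.5826 + 27.4938 + 3.7661 + 8.2571 = 122.9084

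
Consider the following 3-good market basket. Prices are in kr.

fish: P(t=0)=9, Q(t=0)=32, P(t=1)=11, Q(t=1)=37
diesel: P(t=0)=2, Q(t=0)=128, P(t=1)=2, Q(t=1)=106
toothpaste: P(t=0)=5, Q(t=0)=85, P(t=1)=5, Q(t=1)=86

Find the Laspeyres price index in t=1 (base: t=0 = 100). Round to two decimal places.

106.60

Laspeyres price index uses base-period quantities as weights.
ΣP(t=1)·Q(t=0) = 11×32 + 2×128 + 5×85 = 352 + 256 + 425 = 1033
ΣP(t=0)·Q(t=0) = 9×32 + 2×128 + 5×85 = 288 + 256 + 425 = 969
Index = 1033 / 969 × 100 = 106.6047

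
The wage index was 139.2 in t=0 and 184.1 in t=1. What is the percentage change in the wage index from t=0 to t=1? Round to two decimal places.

32.26%

Change = (184.1 − 139.2) / 139.2 × 100
       = 44.9 / 139.2 × 100 = 32.2557%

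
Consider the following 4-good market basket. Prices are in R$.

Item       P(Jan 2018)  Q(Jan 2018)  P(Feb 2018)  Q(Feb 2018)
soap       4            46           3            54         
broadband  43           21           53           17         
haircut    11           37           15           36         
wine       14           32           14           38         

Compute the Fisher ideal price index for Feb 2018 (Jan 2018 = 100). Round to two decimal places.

114.96

Laspeyres component (base-period weights):
ΣP(Feb 2018)Q(Jan 2018) = 3×46 + 53×21 + 15×37 + 14×32 = 138 + 1113 + 555 + 448 = 2254
ΣP(Jan 2018)Q(Jan 2018) = 4×46 + 43×21 + 11×37 + 14×32 = 184 + 903 + 407 + 448 = 1942
L = 2254 / 1942 × 100 = 116.0659
Paasche component (current-period weights):
ΣP(Feb 2018)Q(Feb 2018) = 3×54 + 53×17 + 15×36 + 14×38 = 162 + 901 + 540 + 532 = 2135
ΣP(Jan 2018)Q(Feb 2018) = 4×54 + 43×17 + 11×36 + 14×38 = 216 + 731 + 396 + 532 = 1875
P = 2135 / 1875 × 100 = 113.8667
Fisher = √(L × P) = √(116.0659 × 113.8667) = 114.9610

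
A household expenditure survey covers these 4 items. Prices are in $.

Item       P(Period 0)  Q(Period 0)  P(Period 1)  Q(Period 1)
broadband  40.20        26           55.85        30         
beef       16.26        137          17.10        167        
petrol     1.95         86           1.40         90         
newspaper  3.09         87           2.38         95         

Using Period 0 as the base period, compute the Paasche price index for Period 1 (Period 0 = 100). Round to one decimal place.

111.2

Paasche price index uses current-period quantities as weights.
ΣP(Period 1)·Q(Period 1) = 55.85×30 + 17.10×167 + 1.40×90 + 2.38×95 = 1675.5 + 2855.7 + 126 + 226.1 = 4883.3
ΣP(Period 0)·Q(Period 1) = 40.20×30 + 16.26×167 + 1.95×90 + 3.09×95 = 1206 + 2715.42 + 175.5 + 293.55 = 4390.47
Index = 4883.3 / 4390.47 × 100 = 111.2250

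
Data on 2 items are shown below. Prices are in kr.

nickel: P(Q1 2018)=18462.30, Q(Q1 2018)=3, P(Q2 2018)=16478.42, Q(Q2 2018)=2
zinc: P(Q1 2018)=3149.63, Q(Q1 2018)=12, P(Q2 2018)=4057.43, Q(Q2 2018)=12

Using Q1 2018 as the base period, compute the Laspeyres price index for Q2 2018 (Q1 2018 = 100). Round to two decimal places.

105.30

Laspeyres price index uses base-period quantities as weights.
ΣP(Q2 2018)·Q(Q1 2018) = 16478.42×3 + 4057.43×12 = 49435.26 + 48689.16 = 98124.42
ΣP(Q1 2018)·Q(Q1 2018) = 18462.30×3 + 3149.63×12 = 55386.9 + 37795.56 = 93182.46
Index = 98124.42 / 93182.46 × 100 = 105.3035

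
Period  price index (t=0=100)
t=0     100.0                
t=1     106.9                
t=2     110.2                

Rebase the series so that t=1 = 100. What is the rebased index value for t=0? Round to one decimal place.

93.5

Rebased(t=0) = 100.0 / 106.9 × 100 = 93.5454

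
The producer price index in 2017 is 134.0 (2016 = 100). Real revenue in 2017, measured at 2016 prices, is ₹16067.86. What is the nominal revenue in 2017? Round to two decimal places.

21530.93

Nominal = Real × (Index/100) = 16067.86 × (134.0/100)
        = 16067.86 × 1.340 = 21530.9324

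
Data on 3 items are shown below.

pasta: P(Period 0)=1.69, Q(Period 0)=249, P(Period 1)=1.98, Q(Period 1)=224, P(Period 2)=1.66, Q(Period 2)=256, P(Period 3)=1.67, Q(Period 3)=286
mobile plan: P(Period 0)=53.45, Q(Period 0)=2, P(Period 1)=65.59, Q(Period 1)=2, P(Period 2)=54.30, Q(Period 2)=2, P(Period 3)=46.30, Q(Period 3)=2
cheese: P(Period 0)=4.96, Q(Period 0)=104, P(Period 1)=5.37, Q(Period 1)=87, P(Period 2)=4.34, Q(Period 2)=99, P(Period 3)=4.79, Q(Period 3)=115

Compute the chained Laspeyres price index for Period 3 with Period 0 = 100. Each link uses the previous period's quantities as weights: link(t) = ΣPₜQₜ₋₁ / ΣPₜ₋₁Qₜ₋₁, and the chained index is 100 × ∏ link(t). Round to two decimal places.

96.35

Link Period 0→Period 1:
ΣP(Period 1)Q(Period 0) = 1.98×249 + 65.59×2 + 5.37×104 = 493.02 + 131.18 + 558.48 = 1182.68
ΣP(Period 0)Q(Period 0) = 1.69×249 + 53.45×2 + 4.96×104 = 420.81 + 106.9 + 515.84 = 1043.55
link = 1182.68/1043.55 = 1.133324
Link Period 1→Period 2:
ΣP(Period 2)Q(Period 1) = 1.66×224 + 54.30×2 + 4.34×87 = 371.84 + 108.6 + 377.58 = 858.02
ΣP(Period 1)Q(Period 1) = 1.98×224 + 65.59×2 + 5.37×87 = 443.52 + 131.18 + 467.19 = 1041.89
link = 858.02/1041.89 = 0.823523
Link Period 2→Period 3:
ΣP(Period 3)Q(Period 2) = 1.67×256 + 46.30×2 + 4.79×99 = 427.52 + 92.6 + 474.21 = 994.33
ΣP(Period 2)Q(Period 2) = 1.66×256 + 54.30×2 + 4.34×99 = 424.96 + 108.6 + 429.66 = 963.22
link = 994.33/963.22 = 1.032298
Chained index = 100 × 1.133324 × 0.823523 × 1.032298 = 96.3462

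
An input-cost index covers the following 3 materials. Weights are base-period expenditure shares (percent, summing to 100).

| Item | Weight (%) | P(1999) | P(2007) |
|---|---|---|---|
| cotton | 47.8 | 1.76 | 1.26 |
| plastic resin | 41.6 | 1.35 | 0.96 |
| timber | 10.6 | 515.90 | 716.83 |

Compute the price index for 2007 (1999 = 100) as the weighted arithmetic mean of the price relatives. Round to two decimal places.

78.53

cotton: 47.8 × (1.26/1.76) = 47.8 × 0.715909 = 34.2205
plastic resin: 41.6 × (0.96/1.35) = 41.6 × 0.711111 = 29.5822
timber: 10.6 × (716.83/515.90) = 10.6 × 1.389475 = 14.7284
Index = Σ wᵢ·(p₁ᵢ/p₀ᵢ) = 34.2205 + 29.5822 + 14.7284 = 78.5311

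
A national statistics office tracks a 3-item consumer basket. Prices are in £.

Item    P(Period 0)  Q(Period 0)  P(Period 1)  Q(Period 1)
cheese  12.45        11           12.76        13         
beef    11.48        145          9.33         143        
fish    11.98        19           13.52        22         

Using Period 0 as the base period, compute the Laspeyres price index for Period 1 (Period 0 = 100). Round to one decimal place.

Laspeyres price index uses base-period quantities as weights.
ΣP(Period 1)·Q(Period 0) = 12.76×11 + 9.33×145 + 13.52×19 = 140.36 + 1352.85 + 256.88 = 1750.09
ΣP(Period 0)·Q(Period 0) = 12.45×11 + 11.48×145 + 11.98×19 = 136.95 + 1664.6 + 227.62 = 2029.17
Index = 1750.09 / 2029.17 × 100 = 86.2466

86.2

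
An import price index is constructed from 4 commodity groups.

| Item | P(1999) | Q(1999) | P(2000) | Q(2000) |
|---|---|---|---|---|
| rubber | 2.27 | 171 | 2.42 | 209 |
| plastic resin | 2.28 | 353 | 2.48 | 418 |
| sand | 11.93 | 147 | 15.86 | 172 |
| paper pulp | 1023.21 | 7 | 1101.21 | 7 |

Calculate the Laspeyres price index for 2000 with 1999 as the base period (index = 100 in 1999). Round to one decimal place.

112.1

Laspeyres price index uses base-period quantities as weights.
ΣP(2000)·Q(1999) = 2.42×171 + 2.48×353 + 15.86×147 + 1101.21×7 = 413.82 + 875.44 + 2331.42 + 7708.47 = 11329.15
ΣP(1999)·Q(1999) = 2.27×171 + 2.28×353 + 11.93×147 + 1023.21×7 = 388.17 + 804.84 + 1753.71 + 7162.47 = 10109.19
Index = 11329.15 / 10109.19 × 100 = 112.0678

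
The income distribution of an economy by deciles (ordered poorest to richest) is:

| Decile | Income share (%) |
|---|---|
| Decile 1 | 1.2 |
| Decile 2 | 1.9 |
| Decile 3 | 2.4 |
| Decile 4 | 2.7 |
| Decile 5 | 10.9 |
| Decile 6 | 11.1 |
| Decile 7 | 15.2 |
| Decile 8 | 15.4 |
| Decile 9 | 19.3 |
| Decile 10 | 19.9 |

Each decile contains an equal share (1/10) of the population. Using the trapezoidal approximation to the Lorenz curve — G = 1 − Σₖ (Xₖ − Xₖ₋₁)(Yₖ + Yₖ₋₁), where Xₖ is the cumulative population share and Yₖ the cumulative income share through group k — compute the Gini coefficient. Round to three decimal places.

Cumulative income shares Yₖ: 0.0120, 0.0310, 0.0550, 0.0820, 0.1910, 0.3020, 0.4540, 0.6080, 0.8010, 1.0000
Σ (Xₖ−Xₖ₋₁)(Yₖ+Yₖ₋₁) = (1/10)(0.0120+0.0000) + (1/10)(0.0310+0.0120) + (1/10)(0.0550+0.0310) + (1/10)(0.0820+0.0550) + (1/10)(0.1910+0.0820) + (1/10)(0.3020+0.1910) + (1/10)(0.4540+0.3020) + (1/10)(0.6080+0.4540) + (1/10)(0.8010+0.6080) + (1/10)(1.0000+0.8010)
  = 0.0012 + 0.0043 + 0.0086 + 0.0137 + 0.0273 + 0.0493 + 0.0756 + 0.1062 + 0.1409 + 0.1801 = 0.6072
G = 1 − 0.6072 = 0.3928

0.393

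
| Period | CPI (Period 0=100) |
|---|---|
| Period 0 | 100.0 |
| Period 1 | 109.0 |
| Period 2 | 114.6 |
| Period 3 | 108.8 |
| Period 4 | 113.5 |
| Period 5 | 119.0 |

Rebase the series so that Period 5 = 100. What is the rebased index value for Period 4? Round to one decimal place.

Rebased(Period 4) = 113.5 / 119.0 × 100 = 95.3782

95.4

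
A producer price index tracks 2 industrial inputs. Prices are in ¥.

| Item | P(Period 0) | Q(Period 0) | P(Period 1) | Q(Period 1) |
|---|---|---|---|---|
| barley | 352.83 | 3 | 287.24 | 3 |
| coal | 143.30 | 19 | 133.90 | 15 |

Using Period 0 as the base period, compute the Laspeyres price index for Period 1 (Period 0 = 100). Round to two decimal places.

90.07

Laspeyres price index uses base-period quantities as weights.
ΣP(Period 1)·Q(Period 0) = 287.24×3 + 133.90×19 = 861.72 + 2544.1 = 3405.82
ΣP(Period 0)·Q(Period 0) = 352.83×3 + 143.30×19 = 1058.49 + 2722.7 = 3781.19
Index = 3405.82 / 3781.19 × 100 = 90.0727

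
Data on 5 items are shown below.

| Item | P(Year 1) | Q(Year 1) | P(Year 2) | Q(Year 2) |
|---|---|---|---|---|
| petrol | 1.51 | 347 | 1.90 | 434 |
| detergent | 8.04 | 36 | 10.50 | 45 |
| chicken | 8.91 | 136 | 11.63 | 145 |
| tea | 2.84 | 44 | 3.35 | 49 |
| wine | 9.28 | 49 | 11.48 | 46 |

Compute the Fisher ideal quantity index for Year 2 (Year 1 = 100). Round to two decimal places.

110.40

Laspeyres component (base-period weights):
ΣP(Year 1)Q(Year 2) = 1.51×434 + 8.04×45 + 8.91×145 + 2.84×49 + 9.28×46 = 655.34 + 361.8 + 1291.95 + 139.16 + 426.88 = 2875.13
ΣP(Year 1)Q(Year 1) = 1.51×347 + 8.04×36 + 8.91×136 + 2.84×44 + 9.28×49 = 523.97 + 289.44 + 1211.76 + 124.96 + 454.72 = 2604.85
L = 2875.13 / 2604.85 × 100 = 110.3760
Paasche component (current-period weights):
ΣP(Year 2)Q(Year 2) = 1.90×434 + 10.50×45 + 11.63×145 + 3.35×49 + 11.48×46 = 824.6 + 472.5 + 1686.35 + 164.15 + 528.08 = 3675.68
ΣP(Year 2)Q(Year 1) = 1.90×347 + 10.50×36 + 11.63×136 + 3.35×44 + 11.48×49 = 659.3 + 378 + 1581.68 + 147.4 + 562.52 = 3328.9
P = 3675.68 / 3328.9 × 100 = 110.4173
Fisher = √(L × P) = √(110.3760 × 110.4173) = 110.3966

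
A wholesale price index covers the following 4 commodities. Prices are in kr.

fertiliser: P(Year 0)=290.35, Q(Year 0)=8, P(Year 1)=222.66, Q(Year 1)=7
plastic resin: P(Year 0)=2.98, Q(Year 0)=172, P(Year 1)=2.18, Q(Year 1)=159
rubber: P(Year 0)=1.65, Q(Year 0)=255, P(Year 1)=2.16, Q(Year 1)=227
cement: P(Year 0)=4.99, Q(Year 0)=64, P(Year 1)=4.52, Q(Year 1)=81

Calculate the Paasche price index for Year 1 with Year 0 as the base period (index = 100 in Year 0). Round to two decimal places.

Paasche price index uses current-period quantities as weights.
ΣP(Year 1)·Q(Year 1) = 222.66×7 + 2.18×159 + 2.16×227 + 4.52×81 = 1558.62 + 346.62 + 490.32 + 366.12 = 2761.68
ΣP(Year 0)·Q(Year 1) = 290.35×7 + 2.98×159 + 1.65×227 + 4.99×81 = 2032.45 + 473.82 + 374.55 + 404.19 = 3285.01
Index = 2761.68 / 3285.01 × 100 = 84.0692

84.07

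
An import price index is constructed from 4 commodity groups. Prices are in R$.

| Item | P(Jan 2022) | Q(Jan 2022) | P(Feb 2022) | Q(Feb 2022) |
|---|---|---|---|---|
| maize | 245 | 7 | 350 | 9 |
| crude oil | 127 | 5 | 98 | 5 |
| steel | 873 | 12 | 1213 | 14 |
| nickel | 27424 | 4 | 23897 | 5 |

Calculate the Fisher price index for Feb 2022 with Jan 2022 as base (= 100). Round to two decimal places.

92.18

Laspeyres component (base-period weights):
ΣP(Feb 2022)Q(Jan 2022) = 350×7 + 98×5 + 1213×12 + 23897×4 = 2450 + 490 + 14556 + 95588 = 113084
ΣP(Jan 2022)Q(Jan 2022) = 245×7 + 127×5 + 873×12 + 27424×4 = 1715 + 635 + 10476 + 109696 = 122522
L = 113084 / 122522 × 100 = 92.2969
Paasche component (current-period weights):
ΣP(Feb 2022)Q(Feb 2022) = 350×9 + 98×5 + 1213×14 + 23897×5 = 3150 + 490 + 16982 + 119485 = 140107
ΣP(Jan 2022)Q(Feb 2022) = 245×9 + 127×5 + 873×14 + 27424×5 = 2205 + 635 + 12222 + 137120 = 152182
P = 140107 / 152182 × 100 = 92.0654
Fisher = √(L × P) = √(92.2969 × 92.0654) = 92.1811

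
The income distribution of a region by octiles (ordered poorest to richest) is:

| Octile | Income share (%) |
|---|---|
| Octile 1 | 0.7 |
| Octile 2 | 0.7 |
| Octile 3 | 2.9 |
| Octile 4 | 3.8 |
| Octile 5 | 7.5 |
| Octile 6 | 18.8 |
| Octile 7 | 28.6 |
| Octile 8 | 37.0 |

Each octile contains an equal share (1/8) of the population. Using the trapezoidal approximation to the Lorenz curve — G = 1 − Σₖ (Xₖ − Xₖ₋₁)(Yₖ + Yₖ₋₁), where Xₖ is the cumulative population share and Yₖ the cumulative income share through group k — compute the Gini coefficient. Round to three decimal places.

Cumulative income shares Yₖ: 0.0070, 0.0140, 0.0430, 0.0810, 0.1560, 0.3440, 0.6300, 1.0000
Σ (Xₖ−Xₖ₋₁)(Yₖ+Yₖ₋₁) = (1/8)(0.0070+0.0000) + (1/8)(0.0140+0.0070) + (1/8)(0.0430+0.0140) + (1/8)(0.0810+0.0430) + (1/8)(0.1560+0.0810) + (1/8)(0.3440+0.1560) + (1/8)(0.6300+0.3440) + (1/8)(1.0000+0.6300)
  = 0.0009 + 0.0026 + 0.0071 + 0.0155 + 0.0296 + 0.0625 + 0.1217 + 0.2037 = 0.4437
G = 1 − 0.4437 = 0.5563

0.556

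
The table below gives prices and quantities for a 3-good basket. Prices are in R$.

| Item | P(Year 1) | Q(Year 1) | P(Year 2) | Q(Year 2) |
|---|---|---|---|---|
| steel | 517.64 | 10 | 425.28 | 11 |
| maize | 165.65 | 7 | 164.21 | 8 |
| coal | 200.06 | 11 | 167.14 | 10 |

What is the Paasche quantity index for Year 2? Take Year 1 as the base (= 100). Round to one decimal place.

Paasche quantity index uses current-period prices as weights.
ΣP(Year 2)·Q(Year 2) = 425.28×11 + 164.21×8 + 167.14×10 = 4678.08 + 1313.68 + 1671.4 = 7663.16
ΣP(Year 2)·Q(Year 1) = 425.28×10 + 164.21×7 + 167.14×11 = 4252.8 + 1149.47 + 1838.54 = 7240.81
Index = 7663.16 / 7240.81 × 100 = 105.8329

105.8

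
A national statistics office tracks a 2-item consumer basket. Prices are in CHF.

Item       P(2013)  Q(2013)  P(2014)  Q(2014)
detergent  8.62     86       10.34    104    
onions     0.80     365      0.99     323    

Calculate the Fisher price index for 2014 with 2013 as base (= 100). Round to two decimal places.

120.91

Laspeyres component (base-period weights):
ΣP(2014)Q(2013) = 10.34×86 + 0.99×365 = 889.24 + 361.35 = 1250.59
ΣP(2013)Q(2013) = 8.62×86 + 0.80×365 = 741.32 + 292 = 1033.32
L = 1250.59 / 1033.32 × 100 = 121.0264
Paasche component (current-period weights):
ΣP(2014)Q(2014) = 10.34×104 + 0.99×323 = 1075.36 + 319.77 = 1395.13
ΣP(2013)Q(2014) = 8.62×104 + 0.80×323 = 896.48 + 258.4 = 1154.88
P = 1395.13 / 1154.88 × 100 = 120.8030
Fisher = √(L × P) = √(121.0264 × 120.8030) = 120.9147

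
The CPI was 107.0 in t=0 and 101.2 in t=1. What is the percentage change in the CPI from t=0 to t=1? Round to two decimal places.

-5.42%

Change = (101.2 − 107.0) / 107.0 × 100
       = -5.8 / 107.0 × 100 = -5.4206%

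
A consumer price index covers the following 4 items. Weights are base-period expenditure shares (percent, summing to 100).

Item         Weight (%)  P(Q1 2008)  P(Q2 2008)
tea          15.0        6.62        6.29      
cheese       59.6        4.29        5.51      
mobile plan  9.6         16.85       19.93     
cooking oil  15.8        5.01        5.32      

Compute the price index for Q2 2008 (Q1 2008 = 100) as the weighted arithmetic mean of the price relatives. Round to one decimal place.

118.9

tea: 15.0 × (6.29/6.62) = 15.0 × 0.950151 = 14.2523
cheese: 59.6 × (5.51/4.29) = 59.6 × 1.284382 = 76.5492
mobile plan: 9.6 × (19.93/16.85) = 9.6 × 1.182789 = 11.3548
cooking oil: 15.8 × (5.32/5.01) = 15.8 × 1.061876 = 16.7776
Index = Σ wᵢ·(p₁ᵢ/p₀ᵢ) = 14.2523 + 76.5492 + 11.3548 + 16.7776 = 118.9339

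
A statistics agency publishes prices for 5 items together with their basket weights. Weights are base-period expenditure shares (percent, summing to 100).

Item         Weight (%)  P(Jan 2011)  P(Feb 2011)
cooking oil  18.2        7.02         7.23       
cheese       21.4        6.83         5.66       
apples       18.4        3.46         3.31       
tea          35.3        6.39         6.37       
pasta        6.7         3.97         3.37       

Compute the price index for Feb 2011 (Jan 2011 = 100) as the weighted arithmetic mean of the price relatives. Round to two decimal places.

94.96

cooking oil: 18.2 × (7.23/7.02) = 18.2 × 1.029915 = 18.7444
cheese: 21.4 × (5.66/6.83) = 21.4 × 0.828697 = 17.7341
apples: 18.4 × (3.31/3.46) = 18.4 × 0.956647 = 17.6023
tea: 35.3 × (6.37/6.39) = 35.3 × 0.996870 = 35.1895
pasta: 6.7 × (3.37/3.97) = 6.7 × 0.848866 = 5.6874
Index = Σ wᵢ·(p₁ᵢ/p₀ᵢ) = 18.7444 + 17.7341 + 17.6023 + 35.1895 + 5.6874 = 94.9578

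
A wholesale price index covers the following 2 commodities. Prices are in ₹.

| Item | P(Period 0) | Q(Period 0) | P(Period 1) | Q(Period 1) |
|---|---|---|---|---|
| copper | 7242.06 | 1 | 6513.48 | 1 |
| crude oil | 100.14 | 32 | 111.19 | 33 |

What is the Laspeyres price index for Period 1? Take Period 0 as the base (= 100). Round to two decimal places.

96.41

Laspeyres price index uses base-period quantities as weights.
ΣP(Period 1)·Q(Period 0) = 6513.48×1 + 111.19×32 = 6513.48 + 3558.08 = 10071.56
ΣP(Period 0)·Q(Period 0) = 7242.06×1 + 100.14×32 = 7242.06 + 3204.48 = 10446.54
Index = 10071.56 / 10446.54 × 100 = 96.4105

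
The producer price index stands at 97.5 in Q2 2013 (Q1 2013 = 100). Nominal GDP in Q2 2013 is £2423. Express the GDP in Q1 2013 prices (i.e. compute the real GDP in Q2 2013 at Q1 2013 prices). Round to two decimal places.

2485.13

Real = Nominal ÷ (Index/100) = 2423 ÷ (97.5/100)
     = 2423 ÷ 0.975 = 2485.1282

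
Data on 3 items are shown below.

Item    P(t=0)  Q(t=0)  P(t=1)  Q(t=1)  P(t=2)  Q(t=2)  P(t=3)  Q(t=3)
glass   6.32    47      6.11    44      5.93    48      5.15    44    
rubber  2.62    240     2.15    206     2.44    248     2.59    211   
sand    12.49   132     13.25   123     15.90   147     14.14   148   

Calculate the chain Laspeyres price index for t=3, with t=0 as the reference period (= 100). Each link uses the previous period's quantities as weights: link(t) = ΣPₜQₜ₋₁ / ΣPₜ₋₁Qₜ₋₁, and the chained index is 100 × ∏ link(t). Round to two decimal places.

105.89

Link t=0→t=1:
ΣP(t=1)Q(t=0) = 6.11×47 + 2.15×240 + 13.25×132 = 287.17 + 516 + 1749 = 2552.17
ΣP(t=0)Q(t=0) = 6.32×47 + 2.62×240 + 12.49×132 = 297.04 + 628.8 + 1648.68 = 2574.52
link = 2552.17/2574.52 = 0.991319
Link t=1→t=2:
ΣP(t=2)Q(t=1) = 5.93×44 + 2.44×206 + 15.90×123 = 260.92 + 502.64 + 1955.7 = 2719.26
ΣP(t=1)Q(t=1) = 6.11×44 + 2.15×206 + 13.25×123 = 268.84 + 442.9 + 1629.75 = 2341.49
link = 2719.26/2341.49 = 1.161337
Link t=2→t=3:
ΣP(t=3)Q(t=2) = 5.15×48 + 2.59×248 + 14.14×147 = 247.2 + 642.32 + 2078.58 = 2968.1
ΣP(t=2)Q(t=2) = 5.93×48 + 2.44×248 + 15.90×147 = 284.64 + 605.12 + 2337.3 = 3227.06
link = 2968.1/3227.06 = 0.919754
Chained index = 100 × 0.991319 × 1.161337 × 0.919754 = 105.8871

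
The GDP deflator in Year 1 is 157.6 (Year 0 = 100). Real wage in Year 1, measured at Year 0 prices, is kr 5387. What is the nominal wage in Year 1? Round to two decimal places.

8489.91

Nominal = Real × (Index/100) = 5387 × (157.6/100)
        = 5387 × 1.576 = 8489.9120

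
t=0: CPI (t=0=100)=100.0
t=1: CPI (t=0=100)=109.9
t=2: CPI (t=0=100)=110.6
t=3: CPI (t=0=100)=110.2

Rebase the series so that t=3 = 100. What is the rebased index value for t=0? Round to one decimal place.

Rebased(t=0) = 100.0 / 110.2 × 100 = 90.7441

90.7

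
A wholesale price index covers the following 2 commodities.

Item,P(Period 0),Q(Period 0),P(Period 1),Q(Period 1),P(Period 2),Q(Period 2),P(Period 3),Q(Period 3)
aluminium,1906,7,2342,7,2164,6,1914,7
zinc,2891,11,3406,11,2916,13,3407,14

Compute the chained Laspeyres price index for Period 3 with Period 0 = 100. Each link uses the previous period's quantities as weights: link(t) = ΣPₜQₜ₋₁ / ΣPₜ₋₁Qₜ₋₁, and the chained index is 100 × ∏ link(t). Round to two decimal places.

Link Period 0→Period 1:
ΣP(Period 1)Q(Period 0) = 2342×7 + 3406×11 = 16394 + 37466 = 53860
ΣP(Period 0)Q(Period 0) = 1906×7 + 2891×11 = 13342 + 31801 = 45143
link = 53860/45143 = 1.193097
Link Period 1→Period 2:
ΣP(Period 2)Q(Period 1) = 2164×7 + 2916×11 = 15148 + 32076 = 47224
ΣP(Period 1)Q(Period 1) = 2342×7 + 3406×11 = 16394 + 37466 = 53860
link = 47224/53860 = 0.876792
Link Period 2→Period 3:
ΣP(Period 3)Q(Period 2) = 1914×6 + 3407×13 = 11484 + 44291 = 55775
ΣP(Period 2)Q(Period 2) = 2164×6 + 2916×13 = 12984 + 37908 = 50892
link = 55775/50892 = 1.095948
Chained index = 100 × 1.193097 × 0.876792 × 1.095948 = 114.6469

114.65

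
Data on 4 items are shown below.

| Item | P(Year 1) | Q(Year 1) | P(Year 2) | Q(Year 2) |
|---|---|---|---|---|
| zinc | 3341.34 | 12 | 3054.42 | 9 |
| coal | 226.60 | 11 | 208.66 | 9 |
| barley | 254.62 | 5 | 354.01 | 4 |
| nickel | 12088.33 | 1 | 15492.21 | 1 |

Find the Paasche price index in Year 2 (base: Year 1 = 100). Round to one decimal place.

Paasche price index uses current-period quantities as weights.
ΣP(Year 2)·Q(Year 2) = 3054.42×9 + 208.66×9 + 354.01×4 + 15492.21×1 = 27489.78 + 1877.94 + 1416.04 + 15492.21 = 46275.97
ΣP(Year 1)·Q(Year 2) = 3341.34×9 + 226.60×9 + 254.62×4 + 12088.33×1 = 30072.06 + 2039.4 + 1018.48 + 12088.33 = 45218.27
Index = 46275.97 / 45218.27 × 100 = 102.3391

102.3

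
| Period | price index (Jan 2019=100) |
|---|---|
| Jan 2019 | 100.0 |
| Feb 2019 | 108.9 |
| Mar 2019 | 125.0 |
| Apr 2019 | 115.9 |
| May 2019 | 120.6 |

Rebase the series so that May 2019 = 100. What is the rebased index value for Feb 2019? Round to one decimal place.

Rebased(Feb 2019) = 108.9 / 120.6 × 100 = 90.2985

90.3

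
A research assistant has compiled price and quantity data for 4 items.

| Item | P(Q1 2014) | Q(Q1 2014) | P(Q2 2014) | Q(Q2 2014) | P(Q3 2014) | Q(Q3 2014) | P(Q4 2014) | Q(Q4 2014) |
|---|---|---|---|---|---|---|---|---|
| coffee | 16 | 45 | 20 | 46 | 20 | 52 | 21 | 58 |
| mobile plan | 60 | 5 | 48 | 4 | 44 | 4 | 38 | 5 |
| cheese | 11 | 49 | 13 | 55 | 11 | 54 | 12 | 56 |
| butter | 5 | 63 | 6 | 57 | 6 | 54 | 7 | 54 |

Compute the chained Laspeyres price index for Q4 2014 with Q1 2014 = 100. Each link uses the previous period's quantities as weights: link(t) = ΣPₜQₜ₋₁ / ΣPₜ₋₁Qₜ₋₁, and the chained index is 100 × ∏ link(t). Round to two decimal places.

Link Q1 2014→Q2 2014:
ΣP(Q2 2014)Q(Q1 2014) = 20×45 + 48×5 + 13×49 + 6×63 = 900 + 240 + 637 + 378 = 2155
ΣP(Q1 2014)Q(Q1 2014) = 16×45 + 60×5 + 11×49 + 5×63 = 720 + 300 + 539 + 315 = 1874
link = 2155/1874 = 1.149947
Link Q2 2014→Q3 2014:
ΣP(Q3 2014)Q(Q2 2014) = 20×46 + 44×4 + 11×55 + 6×57 = 920 + 176 + 605 + 342 = 2043
ΣP(Q2 2014)Q(Q2 2014) = 20×46 + 48×4 + 13×55 + 6×57 = 920 + 192 + 715 + 342 = 2169
link = 2043/2169 = 0.941909
Link Q3 2014→Q4 2014:
ΣP(Q4 2014)Q(Q3 2014) = 21×52 + 38×4 + 12×54 + 7×54 = 1092 + 152 + 648 + 378 = 2270
ΣP(Q3 2014)Q(Q3 2014) = 20×52 + 44×4 + 11×54 + 6×54 = 1040 + 176 + 594 + 324 = 2134
link = 2270/2134 = 1.063730
Chained index = 100 × 1.149947 × 0.941909 × 1.063730 = 115.2174

115.22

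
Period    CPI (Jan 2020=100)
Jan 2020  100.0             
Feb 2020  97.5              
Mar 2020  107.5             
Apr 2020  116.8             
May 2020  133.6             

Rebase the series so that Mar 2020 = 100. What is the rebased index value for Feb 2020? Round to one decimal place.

Rebased(Feb 2020) = 97.5 / 107.5 × 100 = 90.6977

90.7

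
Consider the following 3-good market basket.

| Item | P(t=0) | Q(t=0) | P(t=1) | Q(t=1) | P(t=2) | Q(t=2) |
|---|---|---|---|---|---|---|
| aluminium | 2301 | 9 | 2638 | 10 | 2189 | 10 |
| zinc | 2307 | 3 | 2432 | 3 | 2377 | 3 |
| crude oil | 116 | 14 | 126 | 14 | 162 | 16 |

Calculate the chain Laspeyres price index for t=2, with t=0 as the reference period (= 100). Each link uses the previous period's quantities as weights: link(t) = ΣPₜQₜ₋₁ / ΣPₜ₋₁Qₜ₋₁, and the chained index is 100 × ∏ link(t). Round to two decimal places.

Link t=0→t=1:
ΣP(t=1)Q(t=0) = 2638×9 + 2432×3 + 126×14 = 23742 + 7296 + 1764 = 32802
ΣP(t=0)Q(t=0) = 2301×9 + 2307×3 + 116×14 = 20709 + 6921 + 1624 = 29254
link = 32802/29254 = 1.121283
Link t=1→t=2:
ΣP(t=2)Q(t=1) = 2189×10 + 2377×3 + 162×14 = 21890 + 7131 + 2268 = 31289
ΣP(t=1)Q(t=1) = 2638×10 + 2432×3 + 126×14 = 26380 + 7296 + 1764 = 35440
link = 31289/35440 = 0.882872
Chained index = 100 × 1.121283 × 0.882872 = 98.9949

98.99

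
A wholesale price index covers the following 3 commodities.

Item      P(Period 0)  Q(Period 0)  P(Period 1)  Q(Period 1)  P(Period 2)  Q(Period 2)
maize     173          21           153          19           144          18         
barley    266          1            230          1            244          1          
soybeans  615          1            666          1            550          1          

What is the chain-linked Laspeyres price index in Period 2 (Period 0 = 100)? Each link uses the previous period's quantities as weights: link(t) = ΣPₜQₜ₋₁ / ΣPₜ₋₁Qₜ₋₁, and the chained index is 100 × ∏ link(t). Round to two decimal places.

84.49

Link Period 0→Period 1:
ΣP(Period 1)Q(Period 0) = 153×21 + 230×1 + 666×1 = 3213 + 230 + 666 = 4109
ΣP(Period 0)Q(Period 0) = 173×21 + 266×1 + 615×1 = 3633 + 266 + 615 = 4514
link = 4109/4514 = 0.910279
Link Period 1→Period 2:
ΣP(Period 2)Q(Period 1) = 144×19 + 244×1 + 550×1 = 2736 + 244 + 550 = 3530
ΣP(Period 1)Q(Period 1) = 153×19 + 230×1 + 666×1 = 2907 + 230 + 666 = 3803
link = 3530/3803 = 0.928215
Chained index = 100 × 0.910279 × 0.928215 = 84.4934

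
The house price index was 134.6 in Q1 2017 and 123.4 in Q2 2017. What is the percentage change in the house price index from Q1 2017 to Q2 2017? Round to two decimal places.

Change = (123.4 − 134.6) / 134.6 × 100
       = -11.2 / 134.6 × 100 = -8.3210%

-8.32%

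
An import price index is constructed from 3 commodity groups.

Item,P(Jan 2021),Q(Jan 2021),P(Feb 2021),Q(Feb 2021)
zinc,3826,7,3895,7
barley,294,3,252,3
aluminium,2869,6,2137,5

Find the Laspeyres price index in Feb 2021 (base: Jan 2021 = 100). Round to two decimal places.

91.01

Laspeyres price index uses base-period quantities as weights.
ΣP(Feb 2021)·Q(Jan 2021) = 3895×7 + 252×3 + 2137×6 = 27265 + 756 + 12822 = 40843
ΣP(Jan 2021)·Q(Jan 2021) = 3826×7 + 294×3 + 2869×6 = 26782 + 882 + 17214 = 44878
Index = 40843 / 44878 × 100 = 91.0090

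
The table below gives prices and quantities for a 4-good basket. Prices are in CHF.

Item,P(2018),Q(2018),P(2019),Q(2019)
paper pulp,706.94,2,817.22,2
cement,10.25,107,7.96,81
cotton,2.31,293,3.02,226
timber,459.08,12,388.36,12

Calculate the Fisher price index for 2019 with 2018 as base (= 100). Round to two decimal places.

92.23

Laspeyres component (base-period weights):
ΣP(2019)Q(2018) = 817.22×2 + 7.96×107 + 3.02×293 + 388.36×12 = 1634.44 + 851.72 + 884.86 + 4660.32 = 8031.34
ΣP(2018)Q(2018) = 706.94×2 + 10.25×107 + 2.31×293 + 459.08×12 = 1413.88 + 1096.75 + 676.83 + 5508.96 = 8696.42
L = 8031.34 / 8696.42 × 100 = 92.3523
Paasche component (current-period weights):
ΣP(2019)Q(2019) = 817.22×2 + 7.96×81 + 3.02×226 + 388.36×12 = 1634.44 + 644.76 + 682.52 + 4660.32 = 7622.04
ΣP(2018)Q(2019) = 706.94×2 + 10.25×81 + 2.31×226 + 459.08×12 = 1413.88 + 830.25 + 522.06 + 5508.96 = 8275.15
P = 7622.04 / 8275.15 × 100 = 92.1076
Fisher = √(L × P) = √(92.3523 × 92.1076) = 92.2298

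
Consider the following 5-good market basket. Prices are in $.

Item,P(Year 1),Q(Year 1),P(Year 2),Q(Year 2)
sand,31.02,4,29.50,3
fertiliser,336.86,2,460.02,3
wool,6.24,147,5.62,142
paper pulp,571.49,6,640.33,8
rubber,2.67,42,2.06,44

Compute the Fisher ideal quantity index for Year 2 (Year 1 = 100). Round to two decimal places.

128.10

Laspeyres component (base-period weights):
ΣP(Year 1)Q(Year 2) = 31.02×3 + 336.86×3 + 6.24×142 + 571.49×8 + 2.67×44 = 93.06 + 1010.58 + 886.08 + 4571.92 + 117.48 = 6679.12
ΣP(Year 1)Q(Year 1) = 31.02×4 + 336.86×2 + 6.24×147 + 571.49×6 + 2.67×42 = 124.08 + 673.72 + 917.28 + 3428.94 + 112.14 = 5256.16
L = 6679.12 / 5256.16 × 100 = 127.0722
Paasche component (current-period weights):
ΣP(Year 2)Q(Year 2) = 29.50×3 + 460.02×3 + 5.62×142 + 640.33×8 + 2.06×44 = 88.5 + 1380.06 + 798.04 + 5122.64 + 90.64 = 7479.88
ΣP(Year 2)Q(Year 1) = 29.50×4 + 460.02×2 + 5.62×147 + 640.33×6 + 2.06×42 = 118 + 920.04 + 826.14 + 3841.98 + 86.52 = 5792.68
P = 7479.88 / 5792.68 × 100 = 129.1264
Fisher = √(L × P) = √(127.0722 × 129.1264) = 128.0952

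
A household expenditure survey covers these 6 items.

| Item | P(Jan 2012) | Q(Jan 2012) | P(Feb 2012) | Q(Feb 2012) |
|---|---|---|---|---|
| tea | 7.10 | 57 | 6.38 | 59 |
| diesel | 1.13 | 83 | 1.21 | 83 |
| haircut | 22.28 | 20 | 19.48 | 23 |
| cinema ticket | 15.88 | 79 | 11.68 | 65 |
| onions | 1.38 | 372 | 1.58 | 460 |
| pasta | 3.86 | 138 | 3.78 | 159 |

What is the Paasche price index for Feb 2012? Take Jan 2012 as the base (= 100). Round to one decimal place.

91.1

Paasche price index uses current-period quantities as weights.
ΣP(Feb 2012)·Q(Feb 2012) = 6.38×59 + 1.21×83 + 19.48×23 + 11.68×65 + 1.58×460 + 3.78×159 = 376.42 + 100.43 + 448.04 + 759.2 + 726.8 + 601.02 = 3011.91
ΣP(Jan 2012)·Q(Feb 2012) = 7.10×59 + 1.13×83 + 22.28×23 + 15.88×65 + 1.38×460 + 3.86×159 = 418.9 + 93.79 + 512.44 + 1032.2 + 634.8 + 613.74 = 3305.87
Index = 3011.91 / 3305.87 × 100 = 91.1079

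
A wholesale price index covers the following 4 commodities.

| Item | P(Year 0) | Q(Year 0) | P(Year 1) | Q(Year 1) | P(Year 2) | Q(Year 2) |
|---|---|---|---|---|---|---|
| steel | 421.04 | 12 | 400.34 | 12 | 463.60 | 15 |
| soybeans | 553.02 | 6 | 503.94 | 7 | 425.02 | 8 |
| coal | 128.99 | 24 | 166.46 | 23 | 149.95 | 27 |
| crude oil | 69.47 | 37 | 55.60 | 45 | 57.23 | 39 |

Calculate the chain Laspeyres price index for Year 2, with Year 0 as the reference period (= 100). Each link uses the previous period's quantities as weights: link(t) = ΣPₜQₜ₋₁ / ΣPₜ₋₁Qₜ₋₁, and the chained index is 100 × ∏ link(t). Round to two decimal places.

98.21

Link Year 0→Year 1:
ΣP(Year 1)Q(Year 0) = 400.34×12 + 503.94×6 + 166.46×24 + 55.60×37 = 4804.08 + 3023.64 + 3995.04 + 2057.2 = 13879.96
ΣP(Year 0)Q(Year 0) = 421.04×12 + 553.02×6 + 128.99×24 + 69.47×37 = 5052.48 + 3318.12 + 3095.76 + 2570.39 = 14036.75
link = 13879.96/14036.75 = 0.988830
Link Year 1→Year 2:
ΣP(Year 2)Q(Year 1) = 463.60×12 + 425.02×7 + 149.95×23 + 57.23×45 = 5563.2 + 2975.14 + 3448.85 + 2575.35 = 14562.54
ΣP(Year 1)Q(Year 1) = 400.34×12 + 503.94×7 + 166.46×23 + 55.60×45 = 4804.08 + 3527.58 + 3828.58 + 2502 = 14662.24
link = 14562.54/14662.24 = 0.993200
Chained index = 100 × 0.988830 × 0.993200 = 98.2106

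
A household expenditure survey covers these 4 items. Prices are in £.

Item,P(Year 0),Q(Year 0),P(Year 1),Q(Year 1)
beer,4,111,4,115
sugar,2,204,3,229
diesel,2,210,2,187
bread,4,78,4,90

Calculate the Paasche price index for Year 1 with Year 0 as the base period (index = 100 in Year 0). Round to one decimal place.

113.9

Paasche price index uses current-period quantities as weights.
ΣP(Year 1)·Q(Year 1) = 4×115 + 3×229 + 2×187 + 4×90 = 460 + 687 + 374 + 360 = 1881
ΣP(Year 0)·Q(Year 1) = 4×115 + 2×229 + 2×187 + 4×90 = 460 + 458 + 374 + 360 = 1652
Index = 1881 / 1652 × 100 = 113.8620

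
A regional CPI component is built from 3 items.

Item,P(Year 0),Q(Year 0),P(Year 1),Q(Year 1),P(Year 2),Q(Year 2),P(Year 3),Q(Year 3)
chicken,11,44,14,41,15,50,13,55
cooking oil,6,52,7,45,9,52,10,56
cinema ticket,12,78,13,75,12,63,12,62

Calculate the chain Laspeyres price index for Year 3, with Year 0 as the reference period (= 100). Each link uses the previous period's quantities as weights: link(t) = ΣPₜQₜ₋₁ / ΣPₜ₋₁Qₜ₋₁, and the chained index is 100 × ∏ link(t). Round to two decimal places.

Link Year 0→Year 1:
ΣP(Year 1)Q(Year 0) = 14×44 + 7×52 + 13×78 = 616 + 364 + 1014 = 1994
ΣP(Year 0)Q(Year 0) = 11×44 + 6×52 + 12×78 = 484 + 312 + 936 = 1732
link = 1994/1732 = 1.151270
Link Year 1→Year 2:
ΣP(Year 2)Q(Year 1) = 15×41 + 9×45 + 12×75 = 615 + 405 + 900 = 1920
ΣP(Year 1)Q(Year 1) = 14×41 + 7×45 + 13×75 = 574 + 315 + 975 = 1864
link = 1920/1864 = 1.030043
Link Year 2→Year 3:
ΣP(Year 3)Q(Year 2) = 13×50 + 10×52 + 12×63 = 650 + 520 + 756 = 1926
ΣP(Year 2)Q(Year 2) = 15×50 + 9×52 + 12×63 = 750 + 468 + 756 = 1974
link = 1926/1974 = 0.975684
Chained index = 100 × 1.151270 × 1.030043 × 0.975684 = 115.7022

115.70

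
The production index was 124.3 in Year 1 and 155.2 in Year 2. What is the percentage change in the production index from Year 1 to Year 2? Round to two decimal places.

Change = (155.2 − 124.3) / 124.3 × 100
       = 30.9 / 124.3 × 100 = 24.8592%

24.86%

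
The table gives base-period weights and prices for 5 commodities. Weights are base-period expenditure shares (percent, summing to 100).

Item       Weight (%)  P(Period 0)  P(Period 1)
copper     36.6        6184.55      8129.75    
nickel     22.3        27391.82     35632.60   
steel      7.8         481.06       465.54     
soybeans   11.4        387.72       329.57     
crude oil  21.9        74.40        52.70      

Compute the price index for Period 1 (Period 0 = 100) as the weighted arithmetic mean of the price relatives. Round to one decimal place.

copper: 36.6 × (8129.75/6184.55) = 36.6 × 1.314526 = 48.1116
nickel: 22.3 × (35632.60/27391.82) = 22.3 × 1.300848 = 29.0089
steel: 7.8 × (465.54/481.06) = 7.8 × 0.967738 = 7.5484
soybeans: 11.4 × (329.57/387.72) = 11.4 × 0.850021 = 9.6902
crude oil: 21.9 × (52.70/74.40) = 21.9 × 0.708333 = 15.5125
Index = Σ wᵢ·(p₁ᵢ/p₀ᵢ) = 48.1116 + 29.0089 + 7.5484 + 9.6902 + 15.5125 = 109.8716

109.9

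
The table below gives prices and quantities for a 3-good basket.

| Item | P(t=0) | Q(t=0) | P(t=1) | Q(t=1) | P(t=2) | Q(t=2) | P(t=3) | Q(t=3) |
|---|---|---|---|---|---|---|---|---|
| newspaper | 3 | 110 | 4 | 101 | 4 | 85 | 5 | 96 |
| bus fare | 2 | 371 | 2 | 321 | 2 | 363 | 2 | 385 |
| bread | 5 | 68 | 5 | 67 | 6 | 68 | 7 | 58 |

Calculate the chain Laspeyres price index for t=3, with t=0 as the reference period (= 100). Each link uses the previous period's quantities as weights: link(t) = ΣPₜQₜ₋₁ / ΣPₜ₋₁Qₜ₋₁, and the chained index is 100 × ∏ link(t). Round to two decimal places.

Link t=0→t=1:
ΣP(t=1)Q(t=0) = 4×110 + 2×371 + 5×68 = 440 + 742 + 340 = 1522
ΣP(t=0)Q(t=0) = 3×110 + 2×371 + 5×68 = 330 + 742 + 340 = 1412
link = 1522/1412 = 1.077904
Link t=1→t=2:
ΣP(t=2)Q(t=1) = 4×101 + 2×321 + 6×67 = 404 + 642 + 402 = 1448
ΣP(t=1)Q(t=1) = 4×101 + 2×321 + 5×67 = 404 + 642 + 335 = 1381
link = 1448/1381 = 1.048516
Link t=2→t=3:
ΣP(t=3)Q(t=2) = 5×85 + 2×363 + 7×68 = 425 + 726 + 476 = 1627
ΣP(t=2)Q(t=2) = 4×85 + 2×363 + 6×68 = 340 + 726 + 408 = 1474
link = 1627/1474 = 1.103799
Chained index = 100 × 1.077904 × 1.048516 × 1.103799 = 124.7513

124.75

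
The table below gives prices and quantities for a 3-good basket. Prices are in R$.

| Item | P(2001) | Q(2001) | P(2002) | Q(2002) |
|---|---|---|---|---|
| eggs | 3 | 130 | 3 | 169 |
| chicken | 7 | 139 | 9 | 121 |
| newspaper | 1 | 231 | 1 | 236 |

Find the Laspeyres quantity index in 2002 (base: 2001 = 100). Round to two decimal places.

99.75

Laspeyres quantity index uses base-period prices as weights.
ΣP(2001)·Q(2002) = 3×169 + 7×121 + 1×236 = 507 + 847 + 236 = 1590
ΣP(2001)·Q(2001) = 3×130 + 7×139 + 1×231 = 390 + 973 + 231 = 1594
Index = 1590 / 1594 × 100 = 99.7491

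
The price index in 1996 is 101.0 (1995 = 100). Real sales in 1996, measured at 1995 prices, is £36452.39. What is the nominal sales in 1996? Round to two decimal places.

36816.91

Nominal = Real × (Index/100) = 36452.39 × (101.0/100)
        = 36452.39 × 1.010 = 36816.9139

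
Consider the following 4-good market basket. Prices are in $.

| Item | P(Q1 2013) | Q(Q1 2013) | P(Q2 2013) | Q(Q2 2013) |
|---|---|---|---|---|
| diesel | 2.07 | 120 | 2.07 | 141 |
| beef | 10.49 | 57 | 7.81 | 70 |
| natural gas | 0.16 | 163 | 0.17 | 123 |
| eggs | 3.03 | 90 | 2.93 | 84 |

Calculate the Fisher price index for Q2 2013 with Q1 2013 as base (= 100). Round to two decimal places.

85.52

Laspeyres component (base-period weights):
ΣP(Q2 2013)Q(Q1 2013) = 2.07×120 + 7.81×57 + 0.17×163 + 2.93×90 = 248.4 + 445.17 + 27.71 + 263.7 = 984.98
ΣP(Q1 2013)Q(Q1 2013) = 2.07×120 + 10.49×57 + 0.16×163 + 3.03×90 = 248.4 + 597.93 + 26.08 + 272.7 = 1145.11
L = 984.98 / 1145.11 × 100 = 86.0162
Paasche component (current-period weights):
ΣP(Q2 2013)Q(Q2 2013) = 2.07×141 + 7.81×70 + 0.17×123 + 2.93×84 = 291.87 + 546.7 + 20.91 + 246.12 = 1105.6
ΣP(Q1 2013)Q(Q2 2013) = 2.07×141 + 10.49×70 + 0.16×123 + 3.03×84 = 291.87 + 734.3 + 19.68 + 254.52 = 1300.37
P = 1105.6 / 1300.37 × 100 = 85.0220
Fisher = √(L × P) = √(86.0162 × 85.0220) = 85.5176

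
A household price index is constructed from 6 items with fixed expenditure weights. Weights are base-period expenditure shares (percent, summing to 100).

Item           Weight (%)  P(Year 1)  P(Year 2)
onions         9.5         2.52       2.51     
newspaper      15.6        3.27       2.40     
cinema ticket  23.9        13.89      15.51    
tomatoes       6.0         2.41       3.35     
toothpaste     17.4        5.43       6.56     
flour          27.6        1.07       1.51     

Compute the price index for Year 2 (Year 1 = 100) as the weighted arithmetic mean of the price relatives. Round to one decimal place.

onions: 9.5 × (2.51/2.52) = 9.5 × 0.996032 = 9.4623
newspaper: 15.6 × (2.40/3.27) = 15.6 × 0.733945 = 11.4495
cinema ticket: 23.9 × (15.51/13.89) = 23.9 × 1.116631 = 26.6875
tomatoes: 6.0 × (3.35/2.41) = 6.0 × 1.390041 = 8.3402
toothpaste: 17.4 × (6.56/5.43) = 17.4 × 1.208103 = 21.0210
flour: 27.6 × (1.51/1.07) = 27.6 × 1.411215 = 38.9495
Index = Σ wᵢ·(p₁ᵢ/p₀ᵢ) = 9.4623 + 11.4495 + 26.6875 + 8.3402 + 21.0210 + 38.9495 = 115.9101

115.9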